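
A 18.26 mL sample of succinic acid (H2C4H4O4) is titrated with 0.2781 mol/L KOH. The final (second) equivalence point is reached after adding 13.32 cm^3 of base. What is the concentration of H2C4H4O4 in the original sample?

0.101 M

n(KOH) = 0.2781 x 0.01332 = 0.003704 mol.
At the final (second) equivalence point, 2 mol OH^- react per mol H2C4H4O4, so n(H2C4H4O4) = 0.003704 / 2 = 0.001852 mol.
[H2C4H4O4] = 0.001852 / 0.01826 L = 0.101 M.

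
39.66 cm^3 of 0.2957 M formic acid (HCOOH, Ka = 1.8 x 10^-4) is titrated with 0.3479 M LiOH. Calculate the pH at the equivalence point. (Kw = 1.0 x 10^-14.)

n(HCOOH) = 0.2957 x 0.03966 = 0.01173 mol; V(LiOH) at equivalence = 0.01173/0.3479 = 0.03371 L.
At equivalence all the acid is converted to HCOO-; total volume = 0.03966 + 0.03371 = 0.07337 L, so [HCOO-] = 0.01173/0.07337 = 0.1598 M.
Kb = Kw/Ka = 1.0e-14 / 1.8 x 10^-4 = 5.56e-11.
[OH^-] = sqrt(Kb x [HCOO-]) = sqrt(5.56e-11 x 0.1598) = 2.98e-6 M.
pOH = 5.53, so pH = 14.00 - 5.53 = 8.47.

8.47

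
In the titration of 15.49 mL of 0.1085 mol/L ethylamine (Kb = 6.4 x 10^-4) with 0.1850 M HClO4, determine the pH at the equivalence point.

5.99

n(C2H5NH2) = 0.1085 x 0.01549 = 0.001681 mol; V(HClO4) at equivalence = 0.001681/0.1850 = 0.009085 L.
At equivalence the base is fully converted to C2H5NH3+; total volume = 0.02457 L, so [C2H5NH3+] = 0.001681/0.02457 = 0.06839 M.
Ka(C2H5NH3+) = Kw/Kb = 1.0e-14 / 6.4 x 10^-4 = 1.56e-11.
[H^+] = sqrt(Ka x [C2H5NH3+]) = sqrt(1.56e-11 x 0.06839) = 1.03e-6 M.
pH = -log(1.03e-6) = 5.99.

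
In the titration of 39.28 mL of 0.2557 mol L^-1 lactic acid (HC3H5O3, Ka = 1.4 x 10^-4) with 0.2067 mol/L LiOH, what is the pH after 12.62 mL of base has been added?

3.40

Initial n(HC3H5O3) = 0.2557 x 0.03928 = 0.01004 mol.
n(LiOH) added = 0.2067 x 0.01262 = 0.002609 mol, converting that many moles of HC3H5O3 to C3H5O3-.
Remaining n(HC3H5O3) = 0.007435 mol; n(C3H5O3-) = 0.002609 mol.
By Henderson-Hasselbalch, pH = pKa + log([A^-]/[HA]) = 3.85 + log(0.002609/0.007435) = 3.85 + (-0.45) = 3.40.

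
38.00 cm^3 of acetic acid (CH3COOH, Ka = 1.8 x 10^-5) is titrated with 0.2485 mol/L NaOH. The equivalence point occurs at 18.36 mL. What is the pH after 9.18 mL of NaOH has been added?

9.18 mL is exactly half the equivalence volume (18.36/2), i.e. the half-equivalence point.
There, n(HA) = n(A^-), so pH = pKa = -log(1.8 x 10^-5) = 4.74.

4.74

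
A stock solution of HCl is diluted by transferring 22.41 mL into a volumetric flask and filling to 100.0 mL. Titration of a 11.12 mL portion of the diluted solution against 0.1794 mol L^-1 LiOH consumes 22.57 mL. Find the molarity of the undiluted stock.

1.62 M

n(LiOH) = 0.1794 x 0.02257 = 0.004049 mol.
n(HCl) in the aliquot = 0.004049 mol.
[diluted HCl] = 0.004049 / 0.01112 = 0.3641 M.
Dilution factor = 100.0/22.41 = 4.462, so [stock] = 0.3641 x 4.462 = 1.62 M.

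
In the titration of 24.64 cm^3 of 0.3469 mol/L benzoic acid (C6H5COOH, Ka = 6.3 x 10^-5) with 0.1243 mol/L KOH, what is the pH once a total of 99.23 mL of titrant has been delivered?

n(acid) = 0.3469 x 0.02464 = 0.008548 mol; n(KOH) added = 0.1243 x 0.09923 = 0.01233 mol.
Base is in excess by 0.01233 - 0.008548 = 0.003787 mol in a total volume of 0.1239 L.
[OH^-] = 0.003787/0.1239 = 0.03057 M, so pOH = 1.51 and pH = 14.00 - 1.51 = 12.49.

12.49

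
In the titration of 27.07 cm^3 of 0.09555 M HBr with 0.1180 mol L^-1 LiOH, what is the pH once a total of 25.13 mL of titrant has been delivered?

11.86

n(acid) = 0.09555 x 0.02707 = 0.002587 mol; n(LiOH) added = 0.1180 x 0.02513 = 0.002965 mol.
Base is in excess by 0.002965 - 0.002587 = 0.0003788 mol in a total volume of 0.05220 L.
[OH^-] = 0.0003788/0.05220 = 0.007257 M, so pOH = 2.14 and pH = 14.00 - 2.14 = 11.86.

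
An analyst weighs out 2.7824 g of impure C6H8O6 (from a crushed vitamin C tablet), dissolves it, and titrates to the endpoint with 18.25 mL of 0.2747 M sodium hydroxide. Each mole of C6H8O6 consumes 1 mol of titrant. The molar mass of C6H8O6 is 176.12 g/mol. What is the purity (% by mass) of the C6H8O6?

n(NaOH) = 0.2747 x 0.01825 = 0.005013 mol.
n(C6H8O6) = 0.005013 / 1 = 0.005013 mol.
mass of C6H8O6 = 0.005013 x 176.12 = 0.8829 g.
% purity = 0.8829 / 2.7824 x 100 = 31.7%.

31.7%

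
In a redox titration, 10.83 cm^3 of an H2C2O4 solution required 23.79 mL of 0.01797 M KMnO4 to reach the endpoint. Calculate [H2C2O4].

0.0987 M

n(KMnO4) = 0.01797 x 0.02379 = 0.0004275 mol.
From the balanced equation, 2 mol KMnO4 reacts with 5 mol H2C2O4, so n(H2C2O4) = 0.0004275 x 5/2 = 0.001069 mol.
[H2C2O4] = 0.001069 / 0.01083 L = 0.0987 M.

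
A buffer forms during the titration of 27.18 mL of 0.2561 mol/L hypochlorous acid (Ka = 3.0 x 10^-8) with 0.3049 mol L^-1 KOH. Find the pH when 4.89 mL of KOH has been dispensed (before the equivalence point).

6.96

Initial n(HClO) = 0.2561 x 0.02718 = 0.006961 mol.
n(KOH) added = 0.3049 x 0.004890 = 0.001491 mol, converting that many moles of HClO to ClO-.
Remaining n(HClO) = 0.005470 mol; n(ClO-) = 0.001491 mol.
By Henderson-Hasselbalch, pH = pKa + log([A^-]/[HA]) = 7.52 + log(0.001491/0.005470) = 7.52 + (-0.56) = 6.96.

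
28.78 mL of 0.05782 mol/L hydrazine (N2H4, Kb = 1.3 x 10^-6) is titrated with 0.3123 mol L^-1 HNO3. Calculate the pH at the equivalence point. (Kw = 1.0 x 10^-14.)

n(N2H4) = 0.05782 x 0.02878 = 0.001664 mol; V(HNO3) at equivalence = 0.001664/0.3123 = 0.005328 L.
At equivalence the base is fully converted to N2H5+; total volume = 0.03411 L, so [N2H5+] = 0.001664/0.03411 = 0.04879 M.
Ka(N2H5+) = Kw/Kb = 1.0e-14 / 1.3 x 10^-6 = 7.69e-9.
[H^+] = sqrt(Ka x [N2H5+]) = sqrt(7.69e-9 x 0.04879) = 1.94e-5 M.
pH = -log(1.94e-5) = 4.71.

4.71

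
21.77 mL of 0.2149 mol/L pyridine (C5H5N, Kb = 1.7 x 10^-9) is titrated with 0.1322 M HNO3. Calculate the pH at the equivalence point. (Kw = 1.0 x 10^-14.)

n(C5H5N) = 0.2149 x 0.02177 = 0.004678 mol; V(HNO3) at equivalence = 0.004678/0.1322 = 0.03539 L.
At equivalence the base is fully converted to C5H5NH+; total volume = 0.05716 L, so [C5H5NH+] = 0.004678/0.05716 = 0.08185 M.
Ka(C5H5NH+) = Kw/Kb = 1.0e-14 / 1.7 x 10^-9 = 5.88e-6.
[H^+] = sqrt(Ka x [C5H5NH+]) = sqrt(5.88e-6 x 0.08185) = 0.000694 M.
pH = -log(0.000694) = 3.16.

3.16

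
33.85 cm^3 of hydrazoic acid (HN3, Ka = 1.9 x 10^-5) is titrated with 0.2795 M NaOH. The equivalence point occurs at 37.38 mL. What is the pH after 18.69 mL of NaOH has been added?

18.69 mL is exactly half the equivalence volume (37.38/2), i.e. the half-equivalence point.
There, n(HA) = n(A^-), so pH = pKa = -log(1.9 x 10^-5) = 4.72.

4.72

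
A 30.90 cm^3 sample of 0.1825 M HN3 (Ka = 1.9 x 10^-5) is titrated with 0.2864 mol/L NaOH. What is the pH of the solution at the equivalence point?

8.88

n(HN3) = 0.1825 x 0.03090 = 0.005639 mol; V(NaOH) at equivalence = 0.005639/0.2864 = 0.01969 L.
At equivalence all the acid is converted to N3-; total volume = 0.03090 + 0.01969 = 0.05059 L, so [N3-] = 0.005639/0.05059 = 0.1115 M.
Kb = Kw/Ka = 1.0e-14 / 1.9 x 10^-5 = 5.26e-10.
[OH^-] = sqrt(Kb x [N3-]) = sqrt(5.26e-10 x 0.1115) = 7.66e-6 M.
pOH = 5.12, so pH = 14.00 - 5.12 = 8.88.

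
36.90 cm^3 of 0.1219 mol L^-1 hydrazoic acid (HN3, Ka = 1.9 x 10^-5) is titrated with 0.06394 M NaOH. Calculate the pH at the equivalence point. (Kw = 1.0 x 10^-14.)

8.67

n(HN3) = 0.1219 x 0.03690 = 0.004498 mol; V(NaOH) at equivalence = 0.004498/0.06394 = 0.07035 L.
At equivalence all the acid is converted to N3-; total volume = 0.03690 + 0.07035 = 0.1072 L, so [N3-] = 0.004498/0.1072 = 0.04194 M.
Kb = Kw/Ka = 1.0e-14 / 1.9 x 10^-5 = 5.26e-10.
[OH^-] = sqrt(Kb x [N3-]) = sqrt(5.26e-10 x 0.04194) = 4.70e-6 M.
pOH = 5.33, so pH = 14.00 - 5.33 = 8.67.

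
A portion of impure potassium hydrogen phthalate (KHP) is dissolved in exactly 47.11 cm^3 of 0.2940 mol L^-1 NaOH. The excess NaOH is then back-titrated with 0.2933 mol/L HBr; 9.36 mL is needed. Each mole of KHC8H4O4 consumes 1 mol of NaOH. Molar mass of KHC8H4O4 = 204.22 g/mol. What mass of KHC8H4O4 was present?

2.27 g

Total n(NaOH) added = 0.2940 x 0.04711 = 0.01385 mol.
n(HBr) used = 0.2933 x 0.009360 = 0.002745 mol, which equals the excess n(NaOH).
So n(NaOH) consumed by the sample = 0.01385 - 0.002745 = 0.01111 mol.
n(KHC8H4O4) = 0.01111 / 1 = 0.01111 mol.
mass = 0.01111 mol x 204.22 g/mol = 2.27 g.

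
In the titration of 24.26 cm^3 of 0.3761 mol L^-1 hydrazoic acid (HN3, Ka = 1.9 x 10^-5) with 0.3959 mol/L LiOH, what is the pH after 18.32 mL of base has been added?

5.31

Initial n(HN3) = 0.3761 x 0.02426 = 0.009124 mol.
n(LiOH) added = 0.3959 x 0.01832 = 0.007253 mol, converting that many moles of HN3 to N3-.
Remaining n(HN3) = 0.001871 mol; n(N3-) = 0.007253 mol.
By Henderson-Hasselbalch, pH = pKa + log([A^-]/[HA]) = 4.72 + log(0.007253/0.001871) = 4.72 + (+0.59) = 5.31.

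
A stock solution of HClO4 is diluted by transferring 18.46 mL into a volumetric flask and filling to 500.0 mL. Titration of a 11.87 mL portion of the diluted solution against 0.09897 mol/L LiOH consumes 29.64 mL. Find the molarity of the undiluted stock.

n(LiOH) = 0.09897 x 0.02964 = 0.002933 mol.
n(HClO4) in the aliquot = 0.002933 mol.
[diluted HClO4] = 0.002933 / 0.01187 = 0.2471 M.
Dilution factor = 500.0/18.46 = 27.09, so [stock] = 0.2471 x 27.09 = 6.69 M.

6.69 M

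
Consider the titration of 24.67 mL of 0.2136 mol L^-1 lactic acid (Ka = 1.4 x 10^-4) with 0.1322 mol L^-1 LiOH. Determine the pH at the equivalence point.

n(HC3H5O3) = 0.2136 x 0.02467 = 0.005270 mol; V(LiOH) at equivalence = 0.005270/0.1322 = 0.03986 L.
At equivalence all the acid is converted to C3H5O3-; total volume = 0.02467 + 0.03986 = 0.06453 L, so [C3H5O3-] = 0.005270/0.06453 = 0.08166 M.
Kb = Kw/Ka = 1.0e-14 / 1.4 x 10^-4 = 7.14e-11.
[OH^-] = sqrt(Kb x [C3H5O3-]) = sqrt(7.14e-11 x 0.08166) = 2.42e-6 M.
pOH = 5.62, so pH = 14.00 - 5.62 = 8.38.

8.38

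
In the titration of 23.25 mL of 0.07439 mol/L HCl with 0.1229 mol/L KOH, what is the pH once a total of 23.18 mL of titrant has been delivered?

n(acid) = 0.07439 x 0.02325 = 0.001730 mol; n(KOH) added = 0.1229 x 0.02318 = 0.002849 mol.
Base is in excess by 0.002849 - 0.001730 = 0.001119 mol in a total volume of 0.04643 L.
[OH^-] = 0.001119/0.04643 = 0.02411 M, so pOH = 1.62 and pH = 14.00 - 1.62 = 12.38.

12.38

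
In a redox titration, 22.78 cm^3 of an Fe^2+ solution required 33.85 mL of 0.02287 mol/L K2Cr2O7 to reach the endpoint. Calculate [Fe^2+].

0.204 M

n(K2Cr2O7) = 0.02287 x 0.03385 = 0.0007741 mol.
From the balanced equation, 1 mol K2Cr2O7 reacts with 6 mol Fe^2+, so n(Fe^2+) = 0.0007741 x 6/1 = 0.004645 mol.
[Fe^2+] = 0.004645 / 0.02278 L = 0.204 M.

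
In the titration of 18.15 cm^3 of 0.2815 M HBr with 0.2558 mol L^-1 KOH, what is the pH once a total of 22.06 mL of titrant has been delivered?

12.12

n(acid) = 0.2815 x 0.01815 = 0.005109 mol; n(KOH) added = 0.2558 x 0.02206 = 0.005643 mol.
Base is in excess by 0.005643 - 0.005109 = 0.0005337 mol in a total volume of 0.04021 L.
[OH^-] = 0.0005337/0.04021 = 0.01327 M, so pOH = 1.88 and pH = 14.00 - 1.88 = 12.12.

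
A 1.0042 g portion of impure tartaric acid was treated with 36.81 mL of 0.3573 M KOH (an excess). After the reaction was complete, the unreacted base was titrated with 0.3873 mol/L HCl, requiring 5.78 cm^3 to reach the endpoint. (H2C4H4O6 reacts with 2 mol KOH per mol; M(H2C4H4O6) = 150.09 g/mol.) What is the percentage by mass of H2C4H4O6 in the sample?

81.6%

Total n(KOH) added = 0.3573 x 0.03681 = 0.01315 mol.
n(HCl) used = 0.3873 x 0.005780 = 0.002239 mol, which equals the excess n(KOH).
So n(KOH) consumed by the sample = 0.01315 - 0.002239 = 0.01091 mol.
n(H2C4H4O6) = 0.01091 / 2 = 0.005457 mol.
mass H2C4H4O6 = 0.005457 x 150.09 = 0.8190 g, so %H2C4H4O6 = 0.8190/1.0042 x 100 = 81.6%.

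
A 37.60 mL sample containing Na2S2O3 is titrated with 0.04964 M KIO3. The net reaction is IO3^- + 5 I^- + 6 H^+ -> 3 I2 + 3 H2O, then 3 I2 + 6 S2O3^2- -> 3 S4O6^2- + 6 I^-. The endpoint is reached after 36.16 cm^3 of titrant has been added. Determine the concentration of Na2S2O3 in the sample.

n(KIO3) = 0.04964 x 0.03616 = 0.001795 mol.
From the balanced equation, 1 mol KIO3 reacts with 6 mol Na2S2O3, so n(Na2S2O3) = 0.001795 x 6/1 = 0.01077 mol.
[Na2S2O3] = 0.01077 / 0.03760 L = 0.286 M.

0.286 M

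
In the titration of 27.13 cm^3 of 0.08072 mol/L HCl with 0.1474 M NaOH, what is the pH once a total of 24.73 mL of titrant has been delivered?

12.45

n(acid) = 0.08072 x 0.02713 = 0.002190 mol; n(NaOH) added = 0.1474 x 0.02473 = 0.003645 mol.
Base is in excess by 0.003645 - 0.002190 = 0.001455 mol in a total volume of 0.05186 L.
[OH^-] = 0.001455/0.05186 = 0.02806 M, so pOH = 1.55 and pH = 14.00 - 1.55 = 12.45.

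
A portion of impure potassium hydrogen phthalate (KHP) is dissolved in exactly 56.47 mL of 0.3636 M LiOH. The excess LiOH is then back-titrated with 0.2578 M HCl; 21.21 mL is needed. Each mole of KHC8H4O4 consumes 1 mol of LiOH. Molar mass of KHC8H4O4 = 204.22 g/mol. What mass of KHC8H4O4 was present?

3.08 g

Total n(LiOH) added = 0.3636 x 0.05647 = 0.02053 mol.
n(HCl) used = 0.2578 x 0.02121 = 0.005468 mol, which equals the excess n(LiOH).
So n(LiOH) consumed by the sample = 0.02053 - 0.005468 = 0.01506 mol.
n(KHC8H4O4) = 0.01506 / 1 = 0.01506 mol.
mass = 0.01506 mol x 204.22 g/mol = 3.08 g.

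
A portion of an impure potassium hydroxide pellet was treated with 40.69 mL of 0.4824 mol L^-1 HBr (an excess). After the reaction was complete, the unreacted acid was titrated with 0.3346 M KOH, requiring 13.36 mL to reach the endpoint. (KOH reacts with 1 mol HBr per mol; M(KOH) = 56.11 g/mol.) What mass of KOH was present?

Total n(HBr) added = 0.4824 x 0.04069 = 0.01963 mol.
n(KOH) used = 0.3346 x 0.01336 = 0.004470 mol, which equals the excess n(HBr).
So n(HBr) consumed by the sample = 0.01963 - 0.004470 = 0.01516 mol.
n(KOH) = 0.01516 / 1 = 0.01516 mol.
mass = 0.01516 mol x 56.11 g/mol = 0.851 g.

0.851 g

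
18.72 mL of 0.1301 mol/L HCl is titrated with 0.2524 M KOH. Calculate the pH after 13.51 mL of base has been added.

n(acid) = 0.1301 x 0.01872 = 0.002435 mol; n(KOH) added = 0.2524 x 0.01351 = 0.003410 mol.
Base is in excess by 0.003410 - 0.002435 = 0.0009745 mol in a total volume of 0.03223 L.
[OH^-] = 0.0009745/0.03223 = 0.03023 M, so pOH = 1.52 and pH = 14.00 - 1.52 = 12.48.

12.48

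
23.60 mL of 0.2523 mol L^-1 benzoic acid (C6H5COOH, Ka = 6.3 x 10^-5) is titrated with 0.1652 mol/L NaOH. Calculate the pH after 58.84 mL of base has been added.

n(acid) = 0.2523 x 0.02360 = 0.005954 mol; n(NaOH) added = 0.1652 x 0.05884 = 0.009720 mol.
Base is in excess by 0.009720 - 0.005954 = 0.003766 mol in a total volume of 0.08244 L.
[OH^-] = 0.003766/0.08244 = 0.04568 M, so pOH = 1.34 and pH = 14.00 - 1.34 = 12.66.

12.66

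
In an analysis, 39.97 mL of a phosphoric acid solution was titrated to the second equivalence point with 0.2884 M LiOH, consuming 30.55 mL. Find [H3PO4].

n(LiOH) = 0.2884 x 0.03055 = 0.008811 mol.
At the second equivalence point, 2 mol OH^- react per mol H3PO4, so n(H3PO4) = 0.008811 / 2 = 0.004405 mol.
[H3PO4] = 0.004405 / 0.03997 L = 0.110 M.

0.110 M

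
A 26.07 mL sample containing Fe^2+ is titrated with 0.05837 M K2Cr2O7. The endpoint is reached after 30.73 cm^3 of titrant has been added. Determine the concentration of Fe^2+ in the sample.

0.413 M

n(K2Cr2O7) = 0.05837 x 0.03073 = 0.001794 mol.
From the balanced equation, 1 mol K2Cr2O7 reacts with 6 mol Fe^2+, so n(Fe^2+) = 0.001794 x 6/1 = 0.01076 mol.
[Fe^2+] = 0.01076 / 0.02607 L = 0.413 M.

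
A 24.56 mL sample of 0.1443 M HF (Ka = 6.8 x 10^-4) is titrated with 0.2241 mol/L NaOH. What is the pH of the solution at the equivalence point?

8.06

n(HF) = 0.1443 x 0.02456 = 0.003544 mol; V(NaOH) at equivalence = 0.003544/0.2241 = 0.01581 L.
At equivalence all the acid is converted to F-; total volume = 0.02456 + 0.01581 = 0.04037 L, so [F-] = 0.003544/0.04037 = 0.08778 M.
Kb = Kw/Ka = 1.0e-14 / 6.8 x 10^-4 = 1.47e-11.
[OH^-] = sqrt(Kb x [F-]) = sqrt(1.47e-11 x 0.08778) = 1.14e-6 M.
pOH = 5.94, so pH = 14.00 - 5.94 = 8.06.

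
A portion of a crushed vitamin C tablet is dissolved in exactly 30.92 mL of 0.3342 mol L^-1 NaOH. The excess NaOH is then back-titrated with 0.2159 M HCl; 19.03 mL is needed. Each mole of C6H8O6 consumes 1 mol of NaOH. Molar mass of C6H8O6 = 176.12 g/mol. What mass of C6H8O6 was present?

1.10 g

Total n(NaOH) added = 0.3342 x 0.03092 = 0.01033 mol.
n(HCl) used = 0.2159 x 0.01903 = 0.004109 mol, which equals the excess n(NaOH).
So n(NaOH) consumed by the sample = 0.01033 - 0.004109 = 0.006225 mol.
n(C6H8O6) = 0.006225 / 1 = 0.006225 mol.
mass = 0.006225 mol x 176.12 g/mol = 1.10 g.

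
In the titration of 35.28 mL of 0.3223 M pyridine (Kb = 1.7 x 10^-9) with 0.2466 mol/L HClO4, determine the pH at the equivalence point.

n(C5H5N) = 0.3223 x 0.03528 = 0.01137 mol; V(HClO4) at equivalence = 0.01137/0.2466 = 0.04611 L.
At equivalence the base is fully converted to C5H5NH+; total volume = 0.08139 L, so [C5H5NH+] = 0.01137/0.08139 = 0.1397 M.
Ka(C5H5NH+) = Kw/Kb = 1.0e-14 / 1.7 x 10^-9 = 5.88e-6.
[H^+] = sqrt(Ka x [C5H5NH+]) = sqrt(5.88e-6 x 0.1397) = 0.000907 M.
pH = -log(0.000907) = 3.04.

3.04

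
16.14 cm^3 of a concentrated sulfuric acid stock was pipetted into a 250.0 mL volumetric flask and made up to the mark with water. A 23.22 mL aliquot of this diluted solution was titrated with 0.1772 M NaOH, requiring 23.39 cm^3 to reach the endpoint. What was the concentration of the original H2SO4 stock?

n(NaOH) = 0.1772 x 0.02339 = 0.004145 mol.
n(H2SO4) in the aliquot = 0.004145 x 1/2 = 0.002072 mol.
[diluted H2SO4] = 0.002072 / 0.02322 = 0.08925 M.
Dilution factor = 250.0/16.14 = 15.49, so [stock] = 0.08925 x 15.49 = 1.38 M.

1.38 M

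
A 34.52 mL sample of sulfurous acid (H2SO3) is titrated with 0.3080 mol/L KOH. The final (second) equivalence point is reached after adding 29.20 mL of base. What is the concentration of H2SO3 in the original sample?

0.130 M

n(KOH) = 0.3080 x 0.02920 = 0.008994 mol.
At the final (second) equivalence point, 2 mol OH^- react per mol H2SO3, so n(H2SO3) = 0.008994 / 2 = 0.004497 mol.
[H2SO3] = 0.004497 / 0.03452 L = 0.130 M.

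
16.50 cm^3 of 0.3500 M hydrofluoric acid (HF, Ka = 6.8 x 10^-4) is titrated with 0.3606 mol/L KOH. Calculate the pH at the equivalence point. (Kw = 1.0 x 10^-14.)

n(HF) = 0.3500 x 0.01650 = 0.005775 mol; V(KOH) at equivalence = 0.005775/0.3606 = 0.01601 L.
At equivalence all the acid is converted to F-; total volume = 0.01650 + 0.01601 = 0.03251 L, so [F-] = 0.005775/0.03251 = 0.1776 M.
Kb = Kw/Ka = 1.0e-14 / 6.8 x 10^-4 = 1.47e-11.
[OH^-] = sqrt(Kb x [F-]) = sqrt(1.47e-11 x 0.1776) = 1.62e-6 M.
pOH = 5.79, so pH = 14.00 - 5.79 = 8.21.

8.21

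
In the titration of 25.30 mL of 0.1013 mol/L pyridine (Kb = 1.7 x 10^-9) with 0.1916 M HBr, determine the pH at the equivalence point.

n(C5H5N) = 0.1013 x 0.02530 = 0.002563 mol; V(HBr) at equivalence = 0.002563/0.1916 = 0.01338 L.
At equivalence the base is fully converted to C5H5NH+; total volume = 0.03868 L, so [C5H5NH+] = 0.002563/0.03868 = 0.06627 M.
Ka(C5H5NH+) = Kw/Kb = 1.0e-14 / 1.7 x 10^-9 = 5.88e-6.
[H^+] = sqrt(Ka x [C5H5NH+]) = sqrt(5.88e-6 x 0.06627) = 0.000624 M.
pH = -log(0.000624) = 3.20.

3.20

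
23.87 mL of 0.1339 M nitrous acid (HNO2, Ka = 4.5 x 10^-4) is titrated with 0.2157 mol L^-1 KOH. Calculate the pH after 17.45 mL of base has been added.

12.14

n(acid) = 0.1339 x 0.02387 = 0.003196 mol; n(KOH) added = 0.2157 x 0.01745 = 0.003764 mol.
Base is in excess by 0.003764 - 0.003196 = 0.0005678 mol in a total volume of 0.04132 L.
[OH^-] = 0.0005678/0.04132 = 0.01374 M, so pOH = 1.86 and pH = 14.00 - 1.86 = 12.14.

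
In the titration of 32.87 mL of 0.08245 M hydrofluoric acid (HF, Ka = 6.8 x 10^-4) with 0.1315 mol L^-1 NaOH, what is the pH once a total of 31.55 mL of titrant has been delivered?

12.35

n(acid) = 0.08245 x 0.03287 = 0.002710 mol; n(NaOH) added = 0.1315 x 0.03155 = 0.004149 mol.
Base is in excess by 0.004149 - 0.002710 = 0.001439 mol in a total volume of 0.06442 L.
[OH^-] = 0.001439/0.06442 = 0.02233 M, so pOH = 1.65 and pH = 14.00 - 1.65 = 12.35.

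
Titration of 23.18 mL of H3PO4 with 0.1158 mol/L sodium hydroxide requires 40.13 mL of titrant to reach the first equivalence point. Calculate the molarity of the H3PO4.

0.200 M

n(NaOH) = 0.1158 x 0.04013 = 0.004647 mol.
At the first equivalence point, 1 mol OH^- react per mol H3PO4, so n(H3PO4) = 0.004647 / 1 = 0.004647 mol.
[H3PO4] = 0.004647 / 0.02318 L = 0.200 M.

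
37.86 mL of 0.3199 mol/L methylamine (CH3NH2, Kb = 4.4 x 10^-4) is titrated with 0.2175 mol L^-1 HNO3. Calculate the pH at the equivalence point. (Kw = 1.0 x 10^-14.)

n(CH3NH2) = 0.3199 x 0.03786 = 0.01211 mol; V(HNO3) at equivalence = 0.01211/0.2175 = 0.05568 L.
At equivalence the base is fully converted to CH3NH3+; total volume = 0.09354 L, so [CH3NH3+] = 0.01211/0.09354 = 0.1295 M.
Ka(CH3NH3+) = Kw/Kb = 1.0e-14 / 4.4 x 10^-4 = 2.27e-11.
[H^+] = sqrt(Ka x [CH3NH3+]) = sqrt(2.27e-11 x 0.1295) = 1.72e-6 M.
pH = -log(1.72e-6) = 5.77.

5.77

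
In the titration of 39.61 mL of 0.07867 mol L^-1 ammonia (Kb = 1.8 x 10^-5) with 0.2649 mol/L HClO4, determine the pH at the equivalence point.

5.24

n(NH3) = 0.07867 x 0.03961 = 0.003116 mol; V(HClO4) at equivalence = 0.003116/0.2649 = 0.01176 L.
At equivalence the base is fully converted to NH4+; total volume = 0.05137 L, so [NH4+] = 0.003116/0.05137 = 0.06066 M.
Ka(NH4+) = Kw/Kb = 1.0e-14 / 1.8 x 10^-5 = 5.56e-10.
[H^+] = sqrt(Ka x [NH4+]) = sqrt(5.56e-10 x 0.06066) = 5.80e-6 M.
pH = -log(5.80e-6) = 5.24.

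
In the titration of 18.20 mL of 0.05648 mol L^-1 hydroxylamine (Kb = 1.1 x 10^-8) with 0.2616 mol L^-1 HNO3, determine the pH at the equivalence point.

n(NH2OH) = 0.05648 x 0.01820 = 0.001028 mol; V(HNO3) at equivalence = 0.001028/0.2616 = 0.003929 L.
At equivalence the base is fully converted to NH3OH+; total volume = 0.02213 L, so [NH3OH+] = 0.001028/0.02213 = 0.04645 M.
Ka(NH3OH+) = Kw/Kb = 1.0e-14 / 1.1 x 10^-8 = 9.09e-7.
[H^+] = sqrt(Ka x [NH3OH+]) = sqrt(9.09e-7 x 0.04645) = 0.000205 M.
pH = -log(0.000205) = 3.69.

3.69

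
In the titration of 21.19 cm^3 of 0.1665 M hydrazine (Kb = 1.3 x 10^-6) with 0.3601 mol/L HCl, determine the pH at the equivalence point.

4.53

n(N2H4) = 0.1665 x 0.02119 = 0.003528 mol; V(HCl) at equivalence = 0.003528/0.3601 = 0.009798 L.
At equivalence the base is fully converted to N2H5+; total volume = 0.03099 L, so [N2H5+] = 0.003528/0.03099 = 0.1139 M.
Ka(N2H5+) = Kw/Kb = 1.0e-14 / 1.3 x 10^-6 = 7.69e-9.
[H^+] = sqrt(Ka x [N2H5+]) = sqrt(7.69e-9 x 0.1139) = 2.96e-5 M.
pH = -log(2.96e-5) = 4.53.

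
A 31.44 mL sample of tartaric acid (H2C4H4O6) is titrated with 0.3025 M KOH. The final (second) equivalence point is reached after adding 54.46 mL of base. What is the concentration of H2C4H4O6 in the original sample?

0.262 M

n(KOH) = 0.3025 x 0.05446 = 0.01647 mol.
At the final (second) equivalence point, 2 mol OH^- react per mol H2C4H4O6, so n(H2C4H4O6) = 0.01647 / 2 = 0.008237 mol.
[H2C4H4O6] = 0.008237 / 0.03144 L = 0.262 M.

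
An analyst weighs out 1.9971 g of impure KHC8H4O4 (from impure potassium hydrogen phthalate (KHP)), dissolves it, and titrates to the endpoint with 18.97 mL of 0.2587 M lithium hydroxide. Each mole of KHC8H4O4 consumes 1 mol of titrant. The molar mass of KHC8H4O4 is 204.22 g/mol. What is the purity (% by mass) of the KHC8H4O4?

n(LiOH) = 0.2587 x 0.01897 = 0.004908 mol.
n(KHC8H4O4) = 0.004908 / 1 = 0.004908 mol.
mass of KHC8H4O4 = 0.004908 x 204.22 = 1.002 g.
% purity = 1.002 / 1.9971 x 100 = 50.2%.

50.2%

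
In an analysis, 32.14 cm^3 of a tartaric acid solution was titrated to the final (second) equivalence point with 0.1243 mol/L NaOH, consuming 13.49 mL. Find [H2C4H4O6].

n(NaOH) = 0.1243 x 0.01349 = 0.001677 mol.
At the final (second) equivalence point, 2 mol OH^- react per mol H2C4H4O6, so n(H2C4H4O6) = 0.001677 / 2 = 0.0008384 mol.
[H2C4H4O6] = 0.0008384 / 0.03214 L = 0.0261 M.

0.0261 M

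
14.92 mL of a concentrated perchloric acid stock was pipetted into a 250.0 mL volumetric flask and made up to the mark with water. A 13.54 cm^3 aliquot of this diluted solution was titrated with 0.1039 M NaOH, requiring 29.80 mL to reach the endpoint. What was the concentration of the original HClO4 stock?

3.83 M

n(NaOH) = 0.1039 x 0.02980 = 0.003096 mol.
n(HClO4) in the aliquot = 0.003096 mol.
[diluted HClO4] = 0.003096 / 0.01354 = 0.2287 M.
Dilution factor = 250.0/14.92 = 16.76, so [stock] = 0.2287 x 16.76 = 3.83 M.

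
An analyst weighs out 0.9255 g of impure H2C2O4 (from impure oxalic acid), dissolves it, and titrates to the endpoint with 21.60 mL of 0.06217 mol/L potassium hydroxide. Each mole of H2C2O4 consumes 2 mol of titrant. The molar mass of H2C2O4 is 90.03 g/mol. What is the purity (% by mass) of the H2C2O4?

n(KOH) = 0.06217 x 0.02160 = 0.001343 mol.
n(H2C2O4) = 0.001343 / 2 = 0.0006714 mol.
mass of H2C2O4 = 0.0006714 x 90.03 = 0.06045 g.
% purity = 0.06045 / 0.9255 x 100 = 6.53%.

6.53%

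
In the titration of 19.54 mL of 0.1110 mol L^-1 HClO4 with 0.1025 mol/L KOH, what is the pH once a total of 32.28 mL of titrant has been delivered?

n(acid) = 0.1110 x 0.01954 = 0.002169 mol; n(KOH) added = 0.1025 x 0.03228 = 0.003309 mol.
Base is in excess by 0.003309 - 0.002169 = 0.001140 mol in a total volume of 0.05182 L.
[OH^-] = 0.001140/0.05182 = 0.02199 M, so pOH = 1.66 and pH = 14.00 - 1.66 = 12.34.

12.34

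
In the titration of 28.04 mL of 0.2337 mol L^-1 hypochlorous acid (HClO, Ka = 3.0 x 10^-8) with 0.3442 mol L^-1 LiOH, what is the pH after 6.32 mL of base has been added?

7.22

Initial n(HClO) = 0.2337 x 0.02804 = 0.006553 mol.
n(LiOH) added = 0.3442 x 0.006320 = 0.002175 mol, converting that many moles of HClO to ClO-.
Remaining n(HClO) = 0.004378 mol; n(ClO-) = 0.002175 mol.
By Henderson-Hasselbalch, pH = pKa + log([A^-]/[HA]) = 7.52 + log(0.002175/0.004378) = 7.52 + (-0.30) = 7.22.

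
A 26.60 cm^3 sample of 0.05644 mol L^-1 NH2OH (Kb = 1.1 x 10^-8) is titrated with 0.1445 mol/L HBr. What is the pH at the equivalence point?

3.72

n(NH2OH) = 0.05644 x 0.02660 = 0.001501 mol; V(HBr) at equivalence = 0.001501/0.1445 = 0.01039 L.
At equivalence the base is fully converted to NH3OH+; total volume = 0.03699 L, so [NH3OH+] = 0.001501/0.03699 = 0.04059 M.
Ka(NH3OH+) = Kw/Kb = 1.0e-14 / 1.1 x 10^-8 = 9.09e-7.
[H^+] = sqrt(Ka x [NH3OH+]) = sqrt(9.09e-7 x 0.04059) = 0.000192 M.
pH = -log(0.000192) = 3.72.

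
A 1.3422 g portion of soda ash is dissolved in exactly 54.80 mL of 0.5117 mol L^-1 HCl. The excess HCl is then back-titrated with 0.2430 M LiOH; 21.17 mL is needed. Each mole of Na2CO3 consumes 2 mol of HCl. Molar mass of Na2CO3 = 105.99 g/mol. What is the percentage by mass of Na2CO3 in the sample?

Total n(HCl) added = 0.5117 x 0.05480 = 0.02804 mol.
n(LiOH) used = 0.2430 x 0.02117 = 0.005144 mol, which equals the excess n(HCl).
So n(HCl) consumed by the sample = 0.02804 - 0.005144 = 0.02290 mol.
n(Na2CO3) = 0.02290 / 2 = 0.01145 mol.
mass Na2CO3 = 0.01145 x 105.99 = 1.213 g, so %Na2CO3 = 1.213/1.3422 x 100 = 90.4%.

90.4%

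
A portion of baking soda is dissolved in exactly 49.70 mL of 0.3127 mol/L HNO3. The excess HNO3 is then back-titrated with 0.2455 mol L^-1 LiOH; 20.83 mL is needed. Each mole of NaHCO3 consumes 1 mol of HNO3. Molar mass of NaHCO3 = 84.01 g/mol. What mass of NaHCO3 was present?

Total n(HNO3) added = 0.3127 x 0.04970 = 0.01554 mol.
n(LiOH) used = 0.2455 x 0.02083 = 0.005114 mol, which equals the excess n(HNO3).
So n(HNO3) consumed by the sample = 0.01554 - 0.005114 = 0.01043 mol.
n(NaHCO3) = 0.01043 / 1 = 0.01043 mol.
mass = 0.01043 mol x 84.01 g/mol = 0.876 g.

0.876 g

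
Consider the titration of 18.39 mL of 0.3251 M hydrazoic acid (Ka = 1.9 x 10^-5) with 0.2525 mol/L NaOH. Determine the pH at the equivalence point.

n(HN3) = 0.3251 x 0.01839 = 0.005979 mol; V(NaOH) at equivalence = 0.005979/0.2525 = 0.02368 L.
At equivalence all the acid is converted to N3-; total volume = 0.01839 + 0.02368 = 0.04207 L, so [N3-] = 0.005979/0.04207 = 0.1421 M.
Kb = Kw/Ka = 1.0e-14 / 1.9 x 10^-5 = 5.26e-10.
[OH^-] = sqrt(Kb x [N3-]) = sqrt(5.26e-10 x 0.1421) = 8.65e-6 M.
pOH = 5.06, so pH = 14.00 - 5.06 = 8.94.

8.94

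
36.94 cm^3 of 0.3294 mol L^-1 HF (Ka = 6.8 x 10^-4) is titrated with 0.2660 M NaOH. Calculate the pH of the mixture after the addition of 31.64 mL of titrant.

Initial n(HF) = 0.3294 x 0.03694 = 0.01217 mol.
n(NaOH) added = 0.2660 x 0.03164 = 0.008416 mol, converting that many moles of HF to F-.
Remaining n(HF) = 0.003752 mol; n(F-) = 0.008416 mol.
By Henderson-Hasselbalch, pH = pKa + log([A^-]/[HA]) = 3.17 + log(0.008416/0.003752) = 3.17 + (+0.35) = 3.52.

3.52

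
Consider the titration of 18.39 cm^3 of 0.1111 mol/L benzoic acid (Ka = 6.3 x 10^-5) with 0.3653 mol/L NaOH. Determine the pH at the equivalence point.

n(C6H5COOH) = 0.1111 x 0.01839 = 0.002043 mol; V(NaOH) at equivalence = 0.002043/0.3653 = 0.005593 L.
At equivalence all the acid is converted to C6H5COO-; total volume = 0.01839 + 0.005593 = 0.02398 L, so [C6H5COO-] = 0.002043/0.02398 = 0.08519 M.
Kb = Kw/Ka = 1.0e-14 / 6.3 x 10^-5 = 1.59e-10.
[OH^-] = sqrt(Kb x [C6H5COO-]) = sqrt(1.59e-10 x 0.08519) = 3.68e-6 M.
pOH = 5.43, so pH = 14.00 - 5.43 = 8.57.

8.57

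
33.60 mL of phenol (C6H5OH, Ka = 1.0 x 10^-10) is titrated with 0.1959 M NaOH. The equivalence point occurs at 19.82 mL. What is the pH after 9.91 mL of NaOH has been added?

9.91 mL is exactly half the equivalence volume (19.82/2), i.e. the half-equivalence point.
There, n(HA) = n(A^-), so pH = pKa = -log(1.0 x 10^-10) = 10.00.

10.00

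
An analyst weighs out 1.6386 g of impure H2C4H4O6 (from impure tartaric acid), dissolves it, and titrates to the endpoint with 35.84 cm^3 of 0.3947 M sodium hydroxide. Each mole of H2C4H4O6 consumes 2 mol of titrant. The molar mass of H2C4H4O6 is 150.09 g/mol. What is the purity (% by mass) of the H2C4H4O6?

64.8%

n(NaOH) = 0.3947 x 0.03584 = 0.01415 mol.
n(H2C4H4O6) = 0.01415 / 2 = 0.007073 mol.
mass of H2C4H4O6 = 0.007073 x 150.09 = 1.062 g.
% purity = 1.062 / 1.6386 x 100 = 64.8%.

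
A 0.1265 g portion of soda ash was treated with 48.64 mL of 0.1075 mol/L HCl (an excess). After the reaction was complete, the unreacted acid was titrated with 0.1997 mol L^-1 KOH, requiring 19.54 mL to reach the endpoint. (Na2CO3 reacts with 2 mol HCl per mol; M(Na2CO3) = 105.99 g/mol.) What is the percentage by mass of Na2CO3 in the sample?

55.6%

Total n(HCl) added = 0.1075 x 0.04864 = 0.005229 mol.
n(KOH) used = 0.1997 x 0.01954 = 0.003902 mol, which equals the excess n(HCl).
So n(HCl) consumed by the sample = 0.005229 - 0.003902 = 0.001327 mol.
n(Na2CO3) = 0.001327 / 2 = 0.0006633 mol.
mass Na2CO3 = 0.0006633 x 105.99 = 0.07031 g, so %Na2CO3 = 0.07031/0.1265 x 100 = 55.6%.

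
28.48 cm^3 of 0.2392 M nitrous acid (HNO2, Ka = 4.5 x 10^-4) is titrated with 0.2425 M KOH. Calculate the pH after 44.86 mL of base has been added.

n(acid) = 0.2392 x 0.02848 = 0.006812 mol; n(KOH) added = 0.2425 x 0.04486 = 0.01088 mol.
Base is in excess by 0.01088 - 0.006812 = 0.004066 mol in a total volume of 0.07334 L.
[OH^-] = 0.004066/0.07334 = 0.05544 M, so pOH = 1.26 and pH = 14.00 - 1.26 = 12.74.

12.74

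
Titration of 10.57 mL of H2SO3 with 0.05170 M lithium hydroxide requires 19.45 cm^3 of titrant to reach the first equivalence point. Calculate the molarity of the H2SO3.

n(LiOH) = 0.05170 x 0.01945 = 0.001006 mol.
At the first equivalence point, 1 mol OH^- react per mol H2SO3, so n(H2SO3) = 0.001006 / 1 = 0.001006 mol.
[H2SO3] = 0.001006 / 0.01057 L = 0.0951 M.

0.0951 M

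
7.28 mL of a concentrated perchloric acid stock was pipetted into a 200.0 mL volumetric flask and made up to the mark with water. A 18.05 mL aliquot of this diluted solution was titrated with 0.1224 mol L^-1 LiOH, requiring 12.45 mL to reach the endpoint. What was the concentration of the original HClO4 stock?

2.32 M

n(LiOH) = 0.1224 x 0.01245 = 0.001524 mol.
n(HClO4) in the aliquot = 0.001524 mol.
[diluted HClO4] = 0.001524 / 0.01805 = 0.08443 M.
Dilution factor = 200.0/7.280 = 27.47, so [stock] = 0.08443 x 27.47 = 2.32 M.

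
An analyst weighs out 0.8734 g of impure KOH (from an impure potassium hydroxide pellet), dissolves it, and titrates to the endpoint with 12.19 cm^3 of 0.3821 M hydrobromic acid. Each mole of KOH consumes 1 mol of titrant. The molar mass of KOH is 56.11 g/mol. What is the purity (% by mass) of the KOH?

n(HBr) = 0.3821 x 0.01219 = 0.004658 mol.
n(KOH) = 0.004658 / 1 = 0.004658 mol.
mass of KOH = 0.004658 x 56.11 = 0.2613 g.
% purity = 0.2613 / 0.8734 x 100 = 29.9%.

29.9%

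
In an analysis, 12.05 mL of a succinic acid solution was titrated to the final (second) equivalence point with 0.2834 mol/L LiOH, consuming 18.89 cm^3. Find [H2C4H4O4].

n(LiOH) = 0.2834 x 0.01889 = 0.005353 mol.
At the final (second) equivalence point, 2 mol OH^- react per mol H2C4H4O4, so n(H2C4H4O4) = 0.005353 / 2 = 0.002677 mol.
[H2C4H4O4] = 0.002677 / 0.01205 L = 0.222 M.

0.222 M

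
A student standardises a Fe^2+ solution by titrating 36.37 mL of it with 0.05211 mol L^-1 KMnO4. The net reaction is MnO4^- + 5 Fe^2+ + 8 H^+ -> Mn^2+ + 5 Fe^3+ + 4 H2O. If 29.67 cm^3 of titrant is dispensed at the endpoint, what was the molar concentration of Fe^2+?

n(KMnO4) = 0.05211 x 0.02967 = 0.001546 mol.
From the balanced equation, 1 mol KMnO4 reacts with 5 mol Fe^2+, so n(Fe^2+) = 0.001546 x 5/1 = 0.007731 mol.
[Fe^2+] = 0.007731 / 0.03637 L = 0.213 M.

0.213 M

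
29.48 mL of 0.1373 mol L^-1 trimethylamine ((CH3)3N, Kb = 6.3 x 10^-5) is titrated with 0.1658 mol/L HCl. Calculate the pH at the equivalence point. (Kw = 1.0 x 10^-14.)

n((CH3)3N) = 0.1373 x 0.02948 = 0.004048 mol; V(HCl) at equivalence = 0.004048/0.1658 = 0.02441 L.
At equivalence the base is fully converted to (CH3)3NH+; total volume = 0.05389 L, so [(CH3)3NH+] = 0.004048/0.05389 = 0.07511 M.
Ka((CH3)3NH+) = Kw/Kb = 1.0e-14 / 6.3 x 10^-5 = 1.59e-10.
[H^+] = sqrt(Ka x [(CH3)3NH+]) = sqrt(1.59e-10 x 0.07511) = 3.45e-6 M.
pH = -log(3.45e-6) = 5.46.

5.46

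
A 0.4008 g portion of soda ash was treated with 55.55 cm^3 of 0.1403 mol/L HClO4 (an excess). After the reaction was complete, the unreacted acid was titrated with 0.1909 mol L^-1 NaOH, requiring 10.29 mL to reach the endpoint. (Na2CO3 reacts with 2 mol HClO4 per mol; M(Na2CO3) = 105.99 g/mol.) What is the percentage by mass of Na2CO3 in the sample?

Total n(HClO4) added = 0.1403 x 0.05555 = 0.007794 mol.
n(NaOH) used = 0.1909 x 0.01029 = 0.001964 mol, which equals the excess n(HClO4).
So n(HClO4) consumed by the sample = 0.007794 - 0.001964 = 0.005829 mol.
n(Na2CO3) = 0.005829 / 2 = 0.002915 mol.
mass Na2CO3 = 0.002915 x 105.99 = 0.3089 g, so %Na2CO3 = 0.3089/0.4008 x 100 = 77.1%.

77.1%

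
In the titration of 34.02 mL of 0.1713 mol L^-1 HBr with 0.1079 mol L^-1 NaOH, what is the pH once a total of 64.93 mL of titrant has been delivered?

n(acid) = 0.1713 x 0.03402 = 0.005828 mol; n(NaOH) added = 0.1079 x 0.06493 = 0.007006 mol.
Base is in excess by 0.007006 - 0.005828 = 0.001178 mol in a total volume of 0.09895 L.
[OH^-] = 0.001178/0.09895 = 0.01191 M, so pOH = 1.92 and pH = 14.00 - 1.92 = 12.08.

12.08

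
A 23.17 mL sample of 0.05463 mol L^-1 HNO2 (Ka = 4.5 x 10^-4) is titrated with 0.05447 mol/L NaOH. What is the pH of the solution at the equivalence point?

n(HNO2) = 0.05463 x 0.02317 = 0.001266 mol; V(NaOH) at equivalence = 0.001266/0.05447 = 0.02324 L.
At equivalence all the acid is converted to NO2-; total volume = 0.02317 + 0.02324 = 0.04641 L, so [NO2-] = 0.001266/0.04641 = 0.02727 M.
Kb = Kw/Ka = 1.0e-14 / 4.5 x 10^-4 = 2.22e-11.
[OH^-] = sqrt(Kb x [NO2-]) = sqrt(2.22e-11 x 0.02727) = 7.79e-7 M.
pOH = 6.11, so pH = 14.00 - 6.11 = 7.89.

7.89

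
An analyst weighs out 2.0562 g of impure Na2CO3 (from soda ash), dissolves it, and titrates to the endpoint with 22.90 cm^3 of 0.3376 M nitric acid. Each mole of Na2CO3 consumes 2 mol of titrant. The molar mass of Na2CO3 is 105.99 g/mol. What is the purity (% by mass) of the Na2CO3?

n(HNO3) = 0.3376 x 0.02290 = 0.007731 mol.
n(Na2CO3) = 0.007731 / 2 = 0.003866 mol.
mass of Na2CO3 = 0.003866 x 105.99 = 0.4097 g.
% purity = 0.4097 / 2.0562 x 100 = 19.9%.

19.9%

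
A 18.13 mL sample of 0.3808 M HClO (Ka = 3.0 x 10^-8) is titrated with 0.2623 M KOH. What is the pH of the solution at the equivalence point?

10.36

n(HClO) = 0.3808 x 0.01813 = 0.006904 mol; V(KOH) at equivalence = 0.006904/0.2623 = 0.02632 L.
At equivalence all the acid is converted to ClO-; total volume = 0.01813 + 0.02632 = 0.04445 L, so [ClO-] = 0.006904/0.04445 = 0.1553 M.
Kb = Kw/Ka = 1.0e-14 / 3.0 x 10^-8 = 3.33e-7.
[OH^-] = sqrt(Kb x [ClO-]) = sqrt(3.33e-7 x 0.1553) = 0.000228 M.
pOH = 3.64, so pH = 14.00 - 3.64 = 10.36.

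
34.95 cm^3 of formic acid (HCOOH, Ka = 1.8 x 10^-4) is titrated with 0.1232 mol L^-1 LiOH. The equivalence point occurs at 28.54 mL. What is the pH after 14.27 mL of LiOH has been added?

14.27 mL is exactly half the equivalence volume (28.54/2), i.e. the half-equivalence point.
There, n(HA) = n(A^-), so pH = pKa = -log(1.8 x 10^-4) = 3.74.

3.74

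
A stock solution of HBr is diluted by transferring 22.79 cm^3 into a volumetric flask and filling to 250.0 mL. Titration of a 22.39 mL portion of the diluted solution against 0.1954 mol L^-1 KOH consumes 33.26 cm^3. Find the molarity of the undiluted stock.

3.18 M

n(KOH) = 0.1954 x 0.03326 = 0.006499 mol.
n(HBr) in the aliquot = 0.006499 mol.
[diluted HBr] = 0.006499 / 0.02239 = 0.2903 M.
Dilution factor = 250.0/22.79 = 10.97, so [stock] = 0.2903 x 10.97 = 3.18 M.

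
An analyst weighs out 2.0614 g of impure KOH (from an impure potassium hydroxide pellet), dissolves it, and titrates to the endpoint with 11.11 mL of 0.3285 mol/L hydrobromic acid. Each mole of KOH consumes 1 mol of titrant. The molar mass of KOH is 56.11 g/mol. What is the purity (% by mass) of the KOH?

9.93%

n(HBr) = 0.3285 x 0.01111 = 0.003650 mol.
n(KOH) = 0.003650 / 1 = 0.003650 mol.
mass of KOH = 0.003650 x 56.11 = 0.2048 g.
% purity = 0.2048 / 2.0614 x 100 = 9.93%.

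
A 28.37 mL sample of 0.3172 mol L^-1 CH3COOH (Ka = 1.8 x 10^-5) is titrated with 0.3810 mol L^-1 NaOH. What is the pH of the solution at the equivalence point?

n(CH3COOH) = 0.3172 x 0.02837 = 0.008999 mol; V(NaOH) at equivalence = 0.008999/0.3810 = 0.02362 L.
At equivalence all the acid is converted to CH3COO-; total volume = 0.02837 + 0.02362 = 0.05199 L, so [CH3COO-] = 0.008999/0.05199 = 0.1731 M.
Kb = Kw/Ka = 1.0e-14 / 1.8 x 10^-5 = 5.56e-10.
[OH^-] = sqrt(Kb x [CH3COO-]) = sqrt(5.56e-10 x 0.1731) = 9.81e-6 M.
pOH = 5.01, so pH = 14.00 - 5.01 = 8.99.

8.99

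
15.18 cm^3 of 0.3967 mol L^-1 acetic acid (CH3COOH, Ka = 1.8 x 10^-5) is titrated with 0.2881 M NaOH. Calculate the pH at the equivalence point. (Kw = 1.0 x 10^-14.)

n(CH3COOH) = 0.3967 x 0.01518 = 0.006022 mol; V(NaOH) at equivalence = 0.006022/0.2881 = 0.02090 L.
At equivalence all the acid is converted to CH3COO-; total volume = 0.01518 + 0.02090 = 0.03608 L, so [CH3COO-] = 0.006022/0.03608 = 0.1669 M.
Kb = Kw/Ka = 1.0e-14 / 1.8 x 10^-5 = 5.56e-10.
[OH^-] = sqrt(Kb x [CH3COO-]) = sqrt(5.56e-10 x 0.1669) = 9.63e-6 M.
pOH = 5.02, so pH = 14.00 - 5.02 = 8.98.

8.98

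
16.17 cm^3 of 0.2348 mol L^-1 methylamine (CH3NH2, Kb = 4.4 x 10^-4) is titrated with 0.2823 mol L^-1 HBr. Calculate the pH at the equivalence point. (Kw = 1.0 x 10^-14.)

n(CH3NH2) = 0.2348 x 0.01617 = 0.003797 mol; V(HBr) at equivalence = 0.003797/0.2823 = 0.01345 L.
At equivalence the base is fully converted to CH3NH3+; total volume = 0.02962 L, so [CH3NH3+] = 0.003797/0.02962 = 0.1282 M.
Ka(CH3NH3+) = Kw/Kb = 1.0e-14 / 4.4 x 10^-4 = 2.27e-11.
[H^+] = sqrt(Ka x [CH3NH3+]) = sqrt(2.27e-11 x 0.1282) = 1.71e-6 M.
pH = -log(1.71e-6) = 5.77.

5.77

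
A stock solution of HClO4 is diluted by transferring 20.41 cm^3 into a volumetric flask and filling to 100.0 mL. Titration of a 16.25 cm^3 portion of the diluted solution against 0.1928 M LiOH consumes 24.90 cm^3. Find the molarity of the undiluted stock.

1.45 M

n(LiOH) = 0.1928 x 0.02490 = 0.004801 mol.
n(HClO4) in the aliquot = 0.004801 mol.
[diluted HClO4] = 0.004801 / 0.01625 = 0.2954 M.
Dilution factor = 100.0/20.41 = 4.900, so [stock] = 0.2954 x 4.900 = 1.45 M.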